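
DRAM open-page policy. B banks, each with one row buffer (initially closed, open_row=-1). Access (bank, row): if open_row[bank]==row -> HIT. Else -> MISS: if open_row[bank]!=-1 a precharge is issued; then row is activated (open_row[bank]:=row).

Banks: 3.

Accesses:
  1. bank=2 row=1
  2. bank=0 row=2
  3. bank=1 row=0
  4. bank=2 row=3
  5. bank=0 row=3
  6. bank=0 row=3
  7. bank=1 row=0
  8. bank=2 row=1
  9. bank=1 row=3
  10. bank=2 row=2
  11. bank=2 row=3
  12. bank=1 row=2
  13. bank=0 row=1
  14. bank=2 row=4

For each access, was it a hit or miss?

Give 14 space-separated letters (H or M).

Acc 1: bank2 row1 -> MISS (open row1); precharges=0
Acc 2: bank0 row2 -> MISS (open row2); precharges=0
Acc 3: bank1 row0 -> MISS (open row0); precharges=0
Acc 4: bank2 row3 -> MISS (open row3); precharges=1
Acc 5: bank0 row3 -> MISS (open row3); precharges=2
Acc 6: bank0 row3 -> HIT
Acc 7: bank1 row0 -> HIT
Acc 8: bank2 row1 -> MISS (open row1); precharges=3
Acc 9: bank1 row3 -> MISS (open row3); precharges=4
Acc 10: bank2 row2 -> MISS (open row2); precharges=5
Acc 11: bank2 row3 -> MISS (open row3); precharges=6
Acc 12: bank1 row2 -> MISS (open row2); precharges=7
Acc 13: bank0 row1 -> MISS (open row1); precharges=8
Acc 14: bank2 row4 -> MISS (open row4); precharges=9

Answer: M M M M M H H M M M M M M M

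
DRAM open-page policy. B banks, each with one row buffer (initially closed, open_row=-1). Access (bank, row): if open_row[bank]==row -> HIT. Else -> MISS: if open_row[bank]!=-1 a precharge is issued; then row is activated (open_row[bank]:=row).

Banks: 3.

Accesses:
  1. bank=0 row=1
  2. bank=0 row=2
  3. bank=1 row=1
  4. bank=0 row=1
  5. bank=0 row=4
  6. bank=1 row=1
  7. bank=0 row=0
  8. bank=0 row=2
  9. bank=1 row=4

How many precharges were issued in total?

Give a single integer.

Answer: 6

Derivation:
Acc 1: bank0 row1 -> MISS (open row1); precharges=0
Acc 2: bank0 row2 -> MISS (open row2); precharges=1
Acc 3: bank1 row1 -> MISS (open row1); precharges=1
Acc 4: bank0 row1 -> MISS (open row1); precharges=2
Acc 5: bank0 row4 -> MISS (open row4); precharges=3
Acc 6: bank1 row1 -> HIT
Acc 7: bank0 row0 -> MISS (open row0); precharges=4
Acc 8: bank0 row2 -> MISS (open row2); precharges=5
Acc 9: bank1 row4 -> MISS (open row4); precharges=6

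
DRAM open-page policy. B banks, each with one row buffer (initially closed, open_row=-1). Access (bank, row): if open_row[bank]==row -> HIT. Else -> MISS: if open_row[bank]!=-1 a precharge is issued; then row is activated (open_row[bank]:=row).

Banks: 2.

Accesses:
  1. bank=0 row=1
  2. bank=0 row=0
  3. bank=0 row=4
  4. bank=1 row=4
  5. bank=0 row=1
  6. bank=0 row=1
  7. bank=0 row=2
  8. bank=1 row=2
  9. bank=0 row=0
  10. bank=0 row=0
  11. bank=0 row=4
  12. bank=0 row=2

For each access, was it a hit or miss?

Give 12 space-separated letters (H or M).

Acc 1: bank0 row1 -> MISS (open row1); precharges=0
Acc 2: bank0 row0 -> MISS (open row0); precharges=1
Acc 3: bank0 row4 -> MISS (open row4); precharges=2
Acc 4: bank1 row4 -> MISS (open row4); precharges=2
Acc 5: bank0 row1 -> MISS (open row1); precharges=3
Acc 6: bank0 row1 -> HIT
Acc 7: bank0 row2 -> MISS (open row2); precharges=4
Acc 8: bank1 row2 -> MISS (open row2); precharges=5
Acc 9: bank0 row0 -> MISS (open row0); precharges=6
Acc 10: bank0 row0 -> HIT
Acc 11: bank0 row4 -> MISS (open row4); precharges=7
Acc 12: bank0 row2 -> MISS (open row2); precharges=8

Answer: M M M M M H M M M H M M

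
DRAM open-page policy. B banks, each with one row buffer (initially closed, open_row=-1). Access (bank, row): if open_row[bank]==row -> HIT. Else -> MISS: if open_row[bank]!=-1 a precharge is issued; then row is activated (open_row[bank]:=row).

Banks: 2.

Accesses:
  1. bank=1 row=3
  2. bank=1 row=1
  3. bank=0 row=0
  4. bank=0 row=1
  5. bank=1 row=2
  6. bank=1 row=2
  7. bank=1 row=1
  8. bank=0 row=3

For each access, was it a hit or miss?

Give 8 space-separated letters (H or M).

Answer: M M M M M H M M

Derivation:
Acc 1: bank1 row3 -> MISS (open row3); precharges=0
Acc 2: bank1 row1 -> MISS (open row1); precharges=1
Acc 3: bank0 row0 -> MISS (open row0); precharges=1
Acc 4: bank0 row1 -> MISS (open row1); precharges=2
Acc 5: bank1 row2 -> MISS (open row2); precharges=3
Acc 6: bank1 row2 -> HIT
Acc 7: bank1 row1 -> MISS (open row1); precharges=4
Acc 8: bank0 row3 -> MISS (open row3); precharges=5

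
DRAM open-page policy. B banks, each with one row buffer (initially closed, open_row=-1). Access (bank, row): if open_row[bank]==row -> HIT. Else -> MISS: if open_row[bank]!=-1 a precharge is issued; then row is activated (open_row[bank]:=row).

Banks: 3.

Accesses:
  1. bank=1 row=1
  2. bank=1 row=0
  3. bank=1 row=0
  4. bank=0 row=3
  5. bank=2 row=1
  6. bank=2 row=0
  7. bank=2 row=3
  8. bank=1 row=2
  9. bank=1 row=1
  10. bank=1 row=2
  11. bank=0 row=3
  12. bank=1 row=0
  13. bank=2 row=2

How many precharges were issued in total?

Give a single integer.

Answer: 8

Derivation:
Acc 1: bank1 row1 -> MISS (open row1); precharges=0
Acc 2: bank1 row0 -> MISS (open row0); precharges=1
Acc 3: bank1 row0 -> HIT
Acc 4: bank0 row3 -> MISS (open row3); precharges=1
Acc 5: bank2 row1 -> MISS (open row1); precharges=1
Acc 6: bank2 row0 -> MISS (open row0); precharges=2
Acc 7: bank2 row3 -> MISS (open row3); precharges=3
Acc 8: bank1 row2 -> MISS (open row2); precharges=4
Acc 9: bank1 row1 -> MISS (open row1); precharges=5
Acc 10: bank1 row2 -> MISS (open row2); precharges=6
Acc 11: bank0 row3 -> HIT
Acc 12: bank1 row0 -> MISS (open row0); precharges=7
Acc 13: bank2 row2 -> MISS (open row2); precharges=8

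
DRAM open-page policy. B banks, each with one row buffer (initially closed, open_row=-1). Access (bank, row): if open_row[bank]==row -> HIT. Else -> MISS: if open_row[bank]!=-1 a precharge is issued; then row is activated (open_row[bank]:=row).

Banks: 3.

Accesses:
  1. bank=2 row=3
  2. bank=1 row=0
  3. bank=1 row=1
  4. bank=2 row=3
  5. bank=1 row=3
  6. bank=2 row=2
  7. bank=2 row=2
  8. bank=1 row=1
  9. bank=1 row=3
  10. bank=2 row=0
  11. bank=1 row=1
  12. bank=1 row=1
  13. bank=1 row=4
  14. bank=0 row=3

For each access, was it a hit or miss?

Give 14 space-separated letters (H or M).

Acc 1: bank2 row3 -> MISS (open row3); precharges=0
Acc 2: bank1 row0 -> MISS (open row0); precharges=0
Acc 3: bank1 row1 -> MISS (open row1); precharges=1
Acc 4: bank2 row3 -> HIT
Acc 5: bank1 row3 -> MISS (open row3); precharges=2
Acc 6: bank2 row2 -> MISS (open row2); precharges=3
Acc 7: bank2 row2 -> HIT
Acc 8: bank1 row1 -> MISS (open row1); precharges=4
Acc 9: bank1 row3 -> MISS (open row3); precharges=5
Acc 10: bank2 row0 -> MISS (open row0); precharges=6
Acc 11: bank1 row1 -> MISS (open row1); precharges=7
Acc 12: bank1 row1 -> HIT
Acc 13: bank1 row4 -> MISS (open row4); precharges=8
Acc 14: bank0 row3 -> MISS (open row3); precharges=8

Answer: M M M H M M H M M M M H M M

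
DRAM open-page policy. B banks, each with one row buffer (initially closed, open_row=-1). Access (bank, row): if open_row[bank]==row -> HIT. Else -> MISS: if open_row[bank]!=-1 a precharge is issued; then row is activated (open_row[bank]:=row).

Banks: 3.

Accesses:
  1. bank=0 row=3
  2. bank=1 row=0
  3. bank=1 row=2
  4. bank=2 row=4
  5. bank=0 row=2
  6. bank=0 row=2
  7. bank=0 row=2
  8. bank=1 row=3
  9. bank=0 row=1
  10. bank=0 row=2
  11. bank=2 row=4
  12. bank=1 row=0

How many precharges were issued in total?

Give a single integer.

Acc 1: bank0 row3 -> MISS (open row3); precharges=0
Acc 2: bank1 row0 -> MISS (open row0); precharges=0
Acc 3: bank1 row2 -> MISS (open row2); precharges=1
Acc 4: bank2 row4 -> MISS (open row4); precharges=1
Acc 5: bank0 row2 -> MISS (open row2); precharges=2
Acc 6: bank0 row2 -> HIT
Acc 7: bank0 row2 -> HIT
Acc 8: bank1 row3 -> MISS (open row3); precharges=3
Acc 9: bank0 row1 -> MISS (open row1); precharges=4
Acc 10: bank0 row2 -> MISS (open row2); precharges=5
Acc 11: bank2 row4 -> HIT
Acc 12: bank1 row0 -> MISS (open row0); precharges=6

Answer: 6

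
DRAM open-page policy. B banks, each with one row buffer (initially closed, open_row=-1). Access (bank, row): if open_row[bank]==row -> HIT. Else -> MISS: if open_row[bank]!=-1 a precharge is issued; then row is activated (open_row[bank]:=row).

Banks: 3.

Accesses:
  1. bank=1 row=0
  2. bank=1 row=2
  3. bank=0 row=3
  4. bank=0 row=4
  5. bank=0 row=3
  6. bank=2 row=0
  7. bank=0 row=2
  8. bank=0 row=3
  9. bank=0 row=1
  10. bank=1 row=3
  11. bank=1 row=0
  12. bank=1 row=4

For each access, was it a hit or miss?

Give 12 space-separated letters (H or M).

Answer: M M M M M M M M M M M M

Derivation:
Acc 1: bank1 row0 -> MISS (open row0); precharges=0
Acc 2: bank1 row2 -> MISS (open row2); precharges=1
Acc 3: bank0 row3 -> MISS (open row3); precharges=1
Acc 4: bank0 row4 -> MISS (open row4); precharges=2
Acc 5: bank0 row3 -> MISS (open row3); precharges=3
Acc 6: bank2 row0 -> MISS (open row0); precharges=3
Acc 7: bank0 row2 -> MISS (open row2); precharges=4
Acc 8: bank0 row3 -> MISS (open row3); precharges=5
Acc 9: bank0 row1 -> MISS (open row1); precharges=6
Acc 10: bank1 row3 -> MISS (open row3); precharges=7
Acc 11: bank1 row0 -> MISS (open row0); precharges=8
Acc 12: bank1 row4 -> MISS (open row4); precharges=9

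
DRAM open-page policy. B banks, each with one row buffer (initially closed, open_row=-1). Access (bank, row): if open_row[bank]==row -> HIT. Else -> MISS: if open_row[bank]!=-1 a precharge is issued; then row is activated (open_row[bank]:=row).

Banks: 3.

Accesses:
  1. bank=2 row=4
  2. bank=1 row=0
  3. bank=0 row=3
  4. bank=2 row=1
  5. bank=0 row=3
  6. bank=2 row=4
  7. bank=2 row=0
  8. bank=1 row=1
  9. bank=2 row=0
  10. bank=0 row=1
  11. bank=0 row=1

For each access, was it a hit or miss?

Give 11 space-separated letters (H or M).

Acc 1: bank2 row4 -> MISS (open row4); precharges=0
Acc 2: bank1 row0 -> MISS (open row0); precharges=0
Acc 3: bank0 row3 -> MISS (open row3); precharges=0
Acc 4: bank2 row1 -> MISS (open row1); precharges=1
Acc 5: bank0 row3 -> HIT
Acc 6: bank2 row4 -> MISS (open row4); precharges=2
Acc 7: bank2 row0 -> MISS (open row0); precharges=3
Acc 8: bank1 row1 -> MISS (open row1); precharges=4
Acc 9: bank2 row0 -> HIT
Acc 10: bank0 row1 -> MISS (open row1); precharges=5
Acc 11: bank0 row1 -> HIT

Answer: M M M M H M M M H M H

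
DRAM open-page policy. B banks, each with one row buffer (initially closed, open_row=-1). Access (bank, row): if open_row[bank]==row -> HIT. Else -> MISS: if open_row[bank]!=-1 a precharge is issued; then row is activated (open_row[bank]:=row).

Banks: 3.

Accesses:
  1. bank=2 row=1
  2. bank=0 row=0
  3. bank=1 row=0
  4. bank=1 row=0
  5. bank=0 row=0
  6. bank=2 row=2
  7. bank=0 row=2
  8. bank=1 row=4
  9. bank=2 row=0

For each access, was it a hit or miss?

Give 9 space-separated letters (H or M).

Acc 1: bank2 row1 -> MISS (open row1); precharges=0
Acc 2: bank0 row0 -> MISS (open row0); precharges=0
Acc 3: bank1 row0 -> MISS (open row0); precharges=0
Acc 4: bank1 row0 -> HIT
Acc 5: bank0 row0 -> HIT
Acc 6: bank2 row2 -> MISS (open row2); precharges=1
Acc 7: bank0 row2 -> MISS (open row2); precharges=2
Acc 8: bank1 row4 -> MISS (open row4); precharges=3
Acc 9: bank2 row0 -> MISS (open row0); precharges=4

Answer: M M M H H M M M M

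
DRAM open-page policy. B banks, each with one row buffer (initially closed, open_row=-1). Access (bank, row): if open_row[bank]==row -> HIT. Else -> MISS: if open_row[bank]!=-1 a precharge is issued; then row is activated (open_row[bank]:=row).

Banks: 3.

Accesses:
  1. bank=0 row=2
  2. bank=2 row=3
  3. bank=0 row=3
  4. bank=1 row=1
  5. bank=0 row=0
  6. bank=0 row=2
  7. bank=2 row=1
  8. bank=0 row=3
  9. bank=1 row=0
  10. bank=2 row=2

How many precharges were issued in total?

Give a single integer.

Answer: 7

Derivation:
Acc 1: bank0 row2 -> MISS (open row2); precharges=0
Acc 2: bank2 row3 -> MISS (open row3); precharges=0
Acc 3: bank0 row3 -> MISS (open row3); precharges=1
Acc 4: bank1 row1 -> MISS (open row1); precharges=1
Acc 5: bank0 row0 -> MISS (open row0); precharges=2
Acc 6: bank0 row2 -> MISS (open row2); precharges=3
Acc 7: bank2 row1 -> MISS (open row1); precharges=4
Acc 8: bank0 row3 -> MISS (open row3); precharges=5
Acc 9: bank1 row0 -> MISS (open row0); precharges=6
Acc 10: bank2 row2 -> MISS (open row2); precharges=7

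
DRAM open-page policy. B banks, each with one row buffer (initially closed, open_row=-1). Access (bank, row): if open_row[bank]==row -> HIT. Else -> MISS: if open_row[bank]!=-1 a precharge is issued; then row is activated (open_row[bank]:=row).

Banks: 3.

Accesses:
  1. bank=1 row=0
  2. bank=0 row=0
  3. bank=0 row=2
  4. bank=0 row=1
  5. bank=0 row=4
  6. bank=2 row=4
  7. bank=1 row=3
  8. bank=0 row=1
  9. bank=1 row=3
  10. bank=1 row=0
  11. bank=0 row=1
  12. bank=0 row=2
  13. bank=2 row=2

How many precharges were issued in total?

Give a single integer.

Acc 1: bank1 row0 -> MISS (open row0); precharges=0
Acc 2: bank0 row0 -> MISS (open row0); precharges=0
Acc 3: bank0 row2 -> MISS (open row2); precharges=1
Acc 4: bank0 row1 -> MISS (open row1); precharges=2
Acc 5: bank0 row4 -> MISS (open row4); precharges=3
Acc 6: bank2 row4 -> MISS (open row4); precharges=3
Acc 7: bank1 row3 -> MISS (open row3); precharges=4
Acc 8: bank0 row1 -> MISS (open row1); precharges=5
Acc 9: bank1 row3 -> HIT
Acc 10: bank1 row0 -> MISS (open row0); precharges=6
Acc 11: bank0 row1 -> HIT
Acc 12: bank0 row2 -> MISS (open row2); precharges=7
Acc 13: bank2 row2 -> MISS (open row2); precharges=8

Answer: 8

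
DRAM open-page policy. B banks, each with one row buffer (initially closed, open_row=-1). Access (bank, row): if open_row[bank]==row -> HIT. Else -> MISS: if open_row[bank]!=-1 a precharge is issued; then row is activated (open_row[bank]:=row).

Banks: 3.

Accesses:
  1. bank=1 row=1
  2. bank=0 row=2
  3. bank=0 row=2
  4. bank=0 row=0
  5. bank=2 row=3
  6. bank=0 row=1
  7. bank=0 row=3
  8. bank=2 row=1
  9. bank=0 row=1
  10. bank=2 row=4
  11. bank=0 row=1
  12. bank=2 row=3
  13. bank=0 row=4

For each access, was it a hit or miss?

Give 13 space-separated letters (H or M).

Acc 1: bank1 row1 -> MISS (open row1); precharges=0
Acc 2: bank0 row2 -> MISS (open row2); precharges=0
Acc 3: bank0 row2 -> HIT
Acc 4: bank0 row0 -> MISS (open row0); precharges=1
Acc 5: bank2 row3 -> MISS (open row3); precharges=1
Acc 6: bank0 row1 -> MISS (open row1); precharges=2
Acc 7: bank0 row3 -> MISS (open row3); precharges=3
Acc 8: bank2 row1 -> MISS (open row1); precharges=4
Acc 9: bank0 row1 -> MISS (open row1); precharges=5
Acc 10: bank2 row4 -> MISS (open row4); precharges=6
Acc 11: bank0 row1 -> HIT
Acc 12: bank2 row3 -> MISS (open row3); precharges=7
Acc 13: bank0 row4 -> MISS (open row4); precharges=8

Answer: M M H M M M M M M M H M M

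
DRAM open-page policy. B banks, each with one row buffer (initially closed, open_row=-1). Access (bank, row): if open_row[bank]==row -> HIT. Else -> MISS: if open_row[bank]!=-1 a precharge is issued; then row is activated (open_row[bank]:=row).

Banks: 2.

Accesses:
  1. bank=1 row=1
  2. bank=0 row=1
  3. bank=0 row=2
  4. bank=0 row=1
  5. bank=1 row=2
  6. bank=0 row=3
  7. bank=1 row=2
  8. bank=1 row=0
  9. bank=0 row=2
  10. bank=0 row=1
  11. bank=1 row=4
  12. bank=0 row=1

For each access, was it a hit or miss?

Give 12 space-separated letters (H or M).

Answer: M M M M M M H M M M M H

Derivation:
Acc 1: bank1 row1 -> MISS (open row1); precharges=0
Acc 2: bank0 row1 -> MISS (open row1); precharges=0
Acc 3: bank0 row2 -> MISS (open row2); precharges=1
Acc 4: bank0 row1 -> MISS (open row1); precharges=2
Acc 5: bank1 row2 -> MISS (open row2); precharges=3
Acc 6: bank0 row3 -> MISS (open row3); precharges=4
Acc 7: bank1 row2 -> HIT
Acc 8: bank1 row0 -> MISS (open row0); precharges=5
Acc 9: bank0 row2 -> MISS (open row2); precharges=6
Acc 10: bank0 row1 -> MISS (open row1); precharges=7
Acc 11: bank1 row4 -> MISS (open row4); precharges=8
Acc 12: bank0 row1 -> HIT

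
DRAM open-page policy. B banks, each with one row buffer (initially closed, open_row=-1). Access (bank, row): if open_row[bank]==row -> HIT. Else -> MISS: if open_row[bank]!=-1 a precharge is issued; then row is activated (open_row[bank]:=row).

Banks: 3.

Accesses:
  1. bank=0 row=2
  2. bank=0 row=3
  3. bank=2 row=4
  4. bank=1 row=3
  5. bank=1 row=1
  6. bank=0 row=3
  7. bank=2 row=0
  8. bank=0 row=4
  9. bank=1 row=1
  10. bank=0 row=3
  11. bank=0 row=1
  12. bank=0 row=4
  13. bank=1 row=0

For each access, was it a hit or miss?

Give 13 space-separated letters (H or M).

Answer: M M M M M H M M H M M M M

Derivation:
Acc 1: bank0 row2 -> MISS (open row2); precharges=0
Acc 2: bank0 row3 -> MISS (open row3); precharges=1
Acc 3: bank2 row4 -> MISS (open row4); precharges=1
Acc 4: bank1 row3 -> MISS (open row3); precharges=1
Acc 5: bank1 row1 -> MISS (open row1); precharges=2
Acc 6: bank0 row3 -> HIT
Acc 7: bank2 row0 -> MISS (open row0); precharges=3
Acc 8: bank0 row4 -> MISS (open row4); precharges=4
Acc 9: bank1 row1 -> HIT
Acc 10: bank0 row3 -> MISS (open row3); precharges=5
Acc 11: bank0 row1 -> MISS (open row1); precharges=6
Acc 12: bank0 row4 -> MISS (open row4); precharges=7
Acc 13: bank1 row0 -> MISS (open row0); precharges=8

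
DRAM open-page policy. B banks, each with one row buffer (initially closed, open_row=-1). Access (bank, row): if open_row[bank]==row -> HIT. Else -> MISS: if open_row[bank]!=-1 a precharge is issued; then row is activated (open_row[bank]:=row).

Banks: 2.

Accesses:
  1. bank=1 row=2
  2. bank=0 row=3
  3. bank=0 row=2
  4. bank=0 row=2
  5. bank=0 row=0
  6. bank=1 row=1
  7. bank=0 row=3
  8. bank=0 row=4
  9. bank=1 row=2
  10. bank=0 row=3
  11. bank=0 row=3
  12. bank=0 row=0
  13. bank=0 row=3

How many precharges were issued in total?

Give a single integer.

Answer: 9

Derivation:
Acc 1: bank1 row2 -> MISS (open row2); precharges=0
Acc 2: bank0 row3 -> MISS (open row3); precharges=0
Acc 3: bank0 row2 -> MISS (open row2); precharges=1
Acc 4: bank0 row2 -> HIT
Acc 5: bank0 row0 -> MISS (open row0); precharges=2
Acc 6: bank1 row1 -> MISS (open row1); precharges=3
Acc 7: bank0 row3 -> MISS (open row3); precharges=4
Acc 8: bank0 row4 -> MISS (open row4); precharges=5
Acc 9: bank1 row2 -> MISS (open row2); precharges=6
Acc 10: bank0 row3 -> MISS (open row3); precharges=7
Acc 11: bank0 row3 -> HIT
Acc 12: bank0 row0 -> MISS (open row0); precharges=8
Acc 13: bank0 row3 -> MISS (open row3); precharges=9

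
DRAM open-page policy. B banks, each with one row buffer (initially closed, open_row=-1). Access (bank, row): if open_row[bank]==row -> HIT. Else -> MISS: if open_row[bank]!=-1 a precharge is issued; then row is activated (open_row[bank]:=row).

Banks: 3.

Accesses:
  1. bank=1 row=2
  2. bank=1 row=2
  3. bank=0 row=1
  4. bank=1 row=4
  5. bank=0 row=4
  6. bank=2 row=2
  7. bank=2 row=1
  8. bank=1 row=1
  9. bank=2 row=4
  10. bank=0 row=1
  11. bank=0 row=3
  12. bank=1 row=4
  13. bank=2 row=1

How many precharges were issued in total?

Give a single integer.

Answer: 9

Derivation:
Acc 1: bank1 row2 -> MISS (open row2); precharges=0
Acc 2: bank1 row2 -> HIT
Acc 3: bank0 row1 -> MISS (open row1); precharges=0
Acc 4: bank1 row4 -> MISS (open row4); precharges=1
Acc 5: bank0 row4 -> MISS (open row4); precharges=2
Acc 6: bank2 row2 -> MISS (open row2); precharges=2
Acc 7: bank2 row1 -> MISS (open row1); precharges=3
Acc 8: bank1 row1 -> MISS (open row1); precharges=4
Acc 9: bank2 row4 -> MISS (open row4); precharges=5
Acc 10: bank0 row1 -> MISS (open row1); precharges=6
Acc 11: bank0 row3 -> MISS (open row3); precharges=7
Acc 12: bank1 row4 -> MISS (open row4); precharges=8
Acc 13: bank2 row1 -> MISS (open row1); precharges=9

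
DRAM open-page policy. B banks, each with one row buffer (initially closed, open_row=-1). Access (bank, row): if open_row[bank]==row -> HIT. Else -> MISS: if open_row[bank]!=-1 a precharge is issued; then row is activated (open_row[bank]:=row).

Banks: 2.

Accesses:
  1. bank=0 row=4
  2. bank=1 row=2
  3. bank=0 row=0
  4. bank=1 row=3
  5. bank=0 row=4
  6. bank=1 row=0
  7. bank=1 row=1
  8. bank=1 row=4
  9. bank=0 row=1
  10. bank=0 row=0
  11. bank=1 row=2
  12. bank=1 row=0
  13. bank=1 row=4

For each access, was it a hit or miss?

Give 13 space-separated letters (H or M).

Answer: M M M M M M M M M M M M M

Derivation:
Acc 1: bank0 row4 -> MISS (open row4); precharges=0
Acc 2: bank1 row2 -> MISS (open row2); precharges=0
Acc 3: bank0 row0 -> MISS (open row0); precharges=1
Acc 4: bank1 row3 -> MISS (open row3); precharges=2
Acc 5: bank0 row4 -> MISS (open row4); precharges=3
Acc 6: bank1 row0 -> MISS (open row0); precharges=4
Acc 7: bank1 row1 -> MISS (open row1); precharges=5
Acc 8: bank1 row4 -> MISS (open row4); precharges=6
Acc 9: bank0 row1 -> MISS (open row1); precharges=7
Acc 10: bank0 row0 -> MISS (open row0); precharges=8
Acc 11: bank1 row2 -> MISS (open row2); precharges=9
Acc 12: bank1 row0 -> MISS (open row0); precharges=10
Acc 13: bank1 row4 -> MISS (open row4); precharges=11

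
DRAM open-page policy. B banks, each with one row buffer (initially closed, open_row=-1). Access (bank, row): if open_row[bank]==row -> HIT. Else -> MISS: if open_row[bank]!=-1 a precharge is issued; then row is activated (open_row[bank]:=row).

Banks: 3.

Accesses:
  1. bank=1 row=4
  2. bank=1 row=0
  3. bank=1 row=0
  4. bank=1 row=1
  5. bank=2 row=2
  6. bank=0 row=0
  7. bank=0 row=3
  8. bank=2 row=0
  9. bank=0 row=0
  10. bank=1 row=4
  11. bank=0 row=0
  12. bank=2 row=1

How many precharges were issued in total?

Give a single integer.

Acc 1: bank1 row4 -> MISS (open row4); precharges=0
Acc 2: bank1 row0 -> MISS (open row0); precharges=1
Acc 3: bank1 row0 -> HIT
Acc 4: bank1 row1 -> MISS (open row1); precharges=2
Acc 5: bank2 row2 -> MISS (open row2); precharges=2
Acc 6: bank0 row0 -> MISS (open row0); precharges=2
Acc 7: bank0 row3 -> MISS (open row3); precharges=3
Acc 8: bank2 row0 -> MISS (open row0); precharges=4
Acc 9: bank0 row0 -> MISS (open row0); precharges=5
Acc 10: bank1 row4 -> MISS (open row4); precharges=6
Acc 11: bank0 row0 -> HIT
Acc 12: bank2 row1 -> MISS (open row1); precharges=7

Answer: 7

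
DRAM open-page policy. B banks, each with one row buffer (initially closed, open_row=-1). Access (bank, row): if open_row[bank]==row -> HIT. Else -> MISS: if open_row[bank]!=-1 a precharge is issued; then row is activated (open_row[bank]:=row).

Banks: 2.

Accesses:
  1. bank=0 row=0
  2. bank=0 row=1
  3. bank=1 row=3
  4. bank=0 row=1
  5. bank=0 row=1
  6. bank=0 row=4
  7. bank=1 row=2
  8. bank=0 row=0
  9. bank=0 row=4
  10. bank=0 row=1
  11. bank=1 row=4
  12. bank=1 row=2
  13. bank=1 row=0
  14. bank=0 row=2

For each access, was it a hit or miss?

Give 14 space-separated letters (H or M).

Acc 1: bank0 row0 -> MISS (open row0); precharges=0
Acc 2: bank0 row1 -> MISS (open row1); precharges=1
Acc 3: bank1 row3 -> MISS (open row3); precharges=1
Acc 4: bank0 row1 -> HIT
Acc 5: bank0 row1 -> HIT
Acc 6: bank0 row4 -> MISS (open row4); precharges=2
Acc 7: bank1 row2 -> MISS (open row2); precharges=3
Acc 8: bank0 row0 -> MISS (open row0); precharges=4
Acc 9: bank0 row4 -> MISS (open row4); precharges=5
Acc 10: bank0 row1 -> MISS (open row1); precharges=6
Acc 11: bank1 row4 -> MISS (open row4); precharges=7
Acc 12: bank1 row2 -> MISS (open row2); precharges=8
Acc 13: bank1 row0 -> MISS (open row0); precharges=9
Acc 14: bank0 row2 -> MISS (open row2); precharges=10

Answer: M M M H H M M M M M M M M M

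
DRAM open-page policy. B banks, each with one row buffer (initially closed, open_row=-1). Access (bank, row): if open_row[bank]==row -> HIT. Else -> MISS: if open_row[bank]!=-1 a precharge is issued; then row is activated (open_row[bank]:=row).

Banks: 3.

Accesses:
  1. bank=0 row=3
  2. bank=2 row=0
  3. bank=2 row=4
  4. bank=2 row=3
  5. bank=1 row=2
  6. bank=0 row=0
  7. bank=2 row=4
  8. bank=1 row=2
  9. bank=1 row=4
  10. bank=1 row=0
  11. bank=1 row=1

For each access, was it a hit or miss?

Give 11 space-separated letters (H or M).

Acc 1: bank0 row3 -> MISS (open row3); precharges=0
Acc 2: bank2 row0 -> MISS (open row0); precharges=0
Acc 3: bank2 row4 -> MISS (open row4); precharges=1
Acc 4: bank2 row3 -> MISS (open row3); precharges=2
Acc 5: bank1 row2 -> MISS (open row2); precharges=2
Acc 6: bank0 row0 -> MISS (open row0); precharges=3
Acc 7: bank2 row4 -> MISS (open row4); precharges=4
Acc 8: bank1 row2 -> HIT
Acc 9: bank1 row4 -> MISS (open row4); precharges=5
Acc 10: bank1 row0 -> MISS (open row0); precharges=6
Acc 11: bank1 row1 -> MISS (open row1); precharges=7

Answer: M M M M M M M H M M M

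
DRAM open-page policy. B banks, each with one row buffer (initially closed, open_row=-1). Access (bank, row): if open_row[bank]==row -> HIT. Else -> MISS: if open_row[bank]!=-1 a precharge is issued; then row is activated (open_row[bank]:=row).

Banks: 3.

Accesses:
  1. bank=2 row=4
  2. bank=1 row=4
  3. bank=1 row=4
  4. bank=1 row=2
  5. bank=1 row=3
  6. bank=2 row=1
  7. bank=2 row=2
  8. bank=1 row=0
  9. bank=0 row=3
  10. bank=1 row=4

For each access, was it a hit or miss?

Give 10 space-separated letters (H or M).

Answer: M M H M M M M M M M

Derivation:
Acc 1: bank2 row4 -> MISS (open row4); precharges=0
Acc 2: bank1 row4 -> MISS (open row4); precharges=0
Acc 3: bank1 row4 -> HIT
Acc 4: bank1 row2 -> MISS (open row2); precharges=1
Acc 5: bank1 row3 -> MISS (open row3); precharges=2
Acc 6: bank2 row1 -> MISS (open row1); precharges=3
Acc 7: bank2 row2 -> MISS (open row2); precharges=4
Acc 8: bank1 row0 -> MISS (open row0); precharges=5
Acc 9: bank0 row3 -> MISS (open row3); precharges=5
Acc 10: bank1 row4 -> MISS (open row4); precharges=6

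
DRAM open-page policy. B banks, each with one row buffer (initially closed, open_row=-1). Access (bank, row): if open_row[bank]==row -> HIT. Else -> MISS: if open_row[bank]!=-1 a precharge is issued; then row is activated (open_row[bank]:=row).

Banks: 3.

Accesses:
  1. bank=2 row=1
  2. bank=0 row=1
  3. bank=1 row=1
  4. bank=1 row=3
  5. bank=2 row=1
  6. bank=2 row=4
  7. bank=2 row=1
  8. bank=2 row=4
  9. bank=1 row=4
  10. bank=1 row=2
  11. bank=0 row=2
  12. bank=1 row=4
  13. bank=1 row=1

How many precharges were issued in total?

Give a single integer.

Acc 1: bank2 row1 -> MISS (open row1); precharges=0
Acc 2: bank0 row1 -> MISS (open row1); precharges=0
Acc 3: bank1 row1 -> MISS (open row1); precharges=0
Acc 4: bank1 row3 -> MISS (open row3); precharges=1
Acc 5: bank2 row1 -> HIT
Acc 6: bank2 row4 -> MISS (open row4); precharges=2
Acc 7: bank2 row1 -> MISS (open row1); precharges=3
Acc 8: bank2 row4 -> MISS (open row4); precharges=4
Acc 9: bank1 row4 -> MISS (open row4); precharges=5
Acc 10: bank1 row2 -> MISS (open row2); precharges=6
Acc 11: bank0 row2 -> MISS (open row2); precharges=7
Acc 12: bank1 row4 -> MISS (open row4); precharges=8
Acc 13: bank1 row1 -> MISS (open row1); precharges=9

Answer: 9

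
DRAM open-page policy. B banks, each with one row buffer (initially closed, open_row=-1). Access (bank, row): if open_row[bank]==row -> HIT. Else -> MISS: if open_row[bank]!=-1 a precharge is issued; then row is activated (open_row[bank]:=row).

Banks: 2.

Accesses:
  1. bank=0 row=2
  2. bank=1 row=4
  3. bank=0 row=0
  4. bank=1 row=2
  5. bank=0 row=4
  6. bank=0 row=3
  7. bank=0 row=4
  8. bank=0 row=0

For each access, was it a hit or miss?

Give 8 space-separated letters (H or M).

Acc 1: bank0 row2 -> MISS (open row2); precharges=0
Acc 2: bank1 row4 -> MISS (open row4); precharges=0
Acc 3: bank0 row0 -> MISS (open row0); precharges=1
Acc 4: bank1 row2 -> MISS (open row2); precharges=2
Acc 5: bank0 row4 -> MISS (open row4); precharges=3
Acc 6: bank0 row3 -> MISS (open row3); precharges=4
Acc 7: bank0 row4 -> MISS (open row4); precharges=5
Acc 8: bank0 row0 -> MISS (open row0); precharges=6

Answer: M M M M M M M M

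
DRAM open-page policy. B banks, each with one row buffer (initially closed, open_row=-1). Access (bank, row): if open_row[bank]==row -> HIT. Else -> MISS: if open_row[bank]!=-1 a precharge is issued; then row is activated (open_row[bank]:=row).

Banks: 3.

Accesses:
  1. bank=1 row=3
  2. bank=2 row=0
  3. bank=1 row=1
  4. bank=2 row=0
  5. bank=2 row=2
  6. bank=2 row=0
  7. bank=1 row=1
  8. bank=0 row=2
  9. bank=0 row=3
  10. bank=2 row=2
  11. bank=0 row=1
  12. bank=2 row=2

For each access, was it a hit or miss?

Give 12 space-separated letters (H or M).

Answer: M M M H M M H M M M M H

Derivation:
Acc 1: bank1 row3 -> MISS (open row3); precharges=0
Acc 2: bank2 row0 -> MISS (open row0); precharges=0
Acc 3: bank1 row1 -> MISS (open row1); precharges=1
Acc 4: bank2 row0 -> HIT
Acc 5: bank2 row2 -> MISS (open row2); precharges=2
Acc 6: bank2 row0 -> MISS (open row0); precharges=3
Acc 7: bank1 row1 -> HIT
Acc 8: bank0 row2 -> MISS (open row2); precharges=3
Acc 9: bank0 row3 -> MISS (open row3); precharges=4
Acc 10: bank2 row2 -> MISS (open row2); precharges=5
Acc 11: bank0 row1 -> MISS (open row1); precharges=6
Acc 12: bank2 row2 -> HIT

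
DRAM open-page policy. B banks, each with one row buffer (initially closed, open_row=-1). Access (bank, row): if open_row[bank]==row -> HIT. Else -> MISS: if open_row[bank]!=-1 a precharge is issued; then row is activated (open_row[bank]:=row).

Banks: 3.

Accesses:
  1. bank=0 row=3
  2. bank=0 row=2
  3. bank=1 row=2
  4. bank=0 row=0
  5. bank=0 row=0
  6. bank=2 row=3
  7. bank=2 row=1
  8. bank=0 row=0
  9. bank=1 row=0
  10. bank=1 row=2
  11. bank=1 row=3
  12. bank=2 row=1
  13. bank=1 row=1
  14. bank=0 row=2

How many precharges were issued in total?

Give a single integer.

Acc 1: bank0 row3 -> MISS (open row3); precharges=0
Acc 2: bank0 row2 -> MISS (open row2); precharges=1
Acc 3: bank1 row2 -> MISS (open row2); precharges=1
Acc 4: bank0 row0 -> MISS (open row0); precharges=2
Acc 5: bank0 row0 -> HIT
Acc 6: bank2 row3 -> MISS (open row3); precharges=2
Acc 7: bank2 row1 -> MISS (open row1); precharges=3
Acc 8: bank0 row0 -> HIT
Acc 9: bank1 row0 -> MISS (open row0); precharges=4
Acc 10: bank1 row2 -> MISS (open row2); precharges=5
Acc 11: bank1 row3 -> MISS (open row3); precharges=6
Acc 12: bank2 row1 -> HIT
Acc 13: bank1 row1 -> MISS (open row1); precharges=7
Acc 14: bank0 row2 -> MISS (open row2); precharges=8

Answer: 8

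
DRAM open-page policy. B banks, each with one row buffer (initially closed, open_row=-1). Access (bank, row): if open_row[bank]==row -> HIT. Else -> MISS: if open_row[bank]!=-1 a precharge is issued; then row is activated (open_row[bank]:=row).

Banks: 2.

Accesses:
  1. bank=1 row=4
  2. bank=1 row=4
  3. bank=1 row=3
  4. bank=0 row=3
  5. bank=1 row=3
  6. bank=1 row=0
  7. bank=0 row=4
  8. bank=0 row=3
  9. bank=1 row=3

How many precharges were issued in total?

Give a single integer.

Acc 1: bank1 row4 -> MISS (open row4); precharges=0
Acc 2: bank1 row4 -> HIT
Acc 3: bank1 row3 -> MISS (open row3); precharges=1
Acc 4: bank0 row3 -> MISS (open row3); precharges=1
Acc 5: bank1 row3 -> HIT
Acc 6: bank1 row0 -> MISS (open row0); precharges=2
Acc 7: bank0 row4 -> MISS (open row4); precharges=3
Acc 8: bank0 row3 -> MISS (open row3); precharges=4
Acc 9: bank1 row3 -> MISS (open row3); precharges=5

Answer: 5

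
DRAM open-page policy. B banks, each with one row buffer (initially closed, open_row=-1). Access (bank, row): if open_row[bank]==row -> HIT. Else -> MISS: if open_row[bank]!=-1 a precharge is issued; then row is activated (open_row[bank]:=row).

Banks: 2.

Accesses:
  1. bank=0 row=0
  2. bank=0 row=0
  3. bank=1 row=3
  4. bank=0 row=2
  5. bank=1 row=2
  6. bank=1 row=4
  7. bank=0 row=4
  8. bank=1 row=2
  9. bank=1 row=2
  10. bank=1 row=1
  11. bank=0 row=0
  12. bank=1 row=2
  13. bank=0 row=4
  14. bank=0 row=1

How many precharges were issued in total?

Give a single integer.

Acc 1: bank0 row0 -> MISS (open row0); precharges=0
Acc 2: bank0 row0 -> HIT
Acc 3: bank1 row3 -> MISS (open row3); precharges=0
Acc 4: bank0 row2 -> MISS (open row2); precharges=1
Acc 5: bank1 row2 -> MISS (open row2); precharges=2
Acc 6: bank1 row4 -> MISS (open row4); precharges=3
Acc 7: bank0 row4 -> MISS (open row4); precharges=4
Acc 8: bank1 row2 -> MISS (open row2); precharges=5
Acc 9: bank1 row2 -> HIT
Acc 10: bank1 row1 -> MISS (open row1); precharges=6
Acc 11: bank0 row0 -> MISS (open row0); precharges=7
Acc 12: bank1 row2 -> MISS (open row2); precharges=8
Acc 13: bank0 row4 -> MISS (open row4); precharges=9
Acc 14: bank0 row1 -> MISS (open row1); precharges=10

Answer: 10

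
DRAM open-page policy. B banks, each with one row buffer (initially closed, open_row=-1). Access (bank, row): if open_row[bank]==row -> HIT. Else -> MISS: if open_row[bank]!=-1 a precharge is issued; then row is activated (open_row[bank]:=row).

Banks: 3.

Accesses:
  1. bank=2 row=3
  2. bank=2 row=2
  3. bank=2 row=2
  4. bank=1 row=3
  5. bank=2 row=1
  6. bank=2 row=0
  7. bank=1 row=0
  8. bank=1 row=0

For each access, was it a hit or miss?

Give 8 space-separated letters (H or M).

Acc 1: bank2 row3 -> MISS (open row3); precharges=0
Acc 2: bank2 row2 -> MISS (open row2); precharges=1
Acc 3: bank2 row2 -> HIT
Acc 4: bank1 row3 -> MISS (open row3); precharges=1
Acc 5: bank2 row1 -> MISS (open row1); precharges=2
Acc 6: bank2 row0 -> MISS (open row0); precharges=3
Acc 7: bank1 row0 -> MISS (open row0); precharges=4
Acc 8: bank1 row0 -> HIT

Answer: M M H M M M M H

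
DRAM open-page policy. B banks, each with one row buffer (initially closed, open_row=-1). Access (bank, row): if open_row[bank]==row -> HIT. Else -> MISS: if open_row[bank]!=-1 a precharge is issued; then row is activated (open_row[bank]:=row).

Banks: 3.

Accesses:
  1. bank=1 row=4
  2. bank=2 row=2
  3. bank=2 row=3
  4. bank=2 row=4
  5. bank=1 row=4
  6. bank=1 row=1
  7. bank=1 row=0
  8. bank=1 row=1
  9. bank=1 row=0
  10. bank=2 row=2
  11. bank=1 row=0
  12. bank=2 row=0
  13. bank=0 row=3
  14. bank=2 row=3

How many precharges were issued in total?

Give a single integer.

Acc 1: bank1 row4 -> MISS (open row4); precharges=0
Acc 2: bank2 row2 -> MISS (open row2); precharges=0
Acc 3: bank2 row3 -> MISS (open row3); precharges=1
Acc 4: bank2 row4 -> MISS (open row4); precharges=2
Acc 5: bank1 row4 -> HIT
Acc 6: bank1 row1 -> MISS (open row1); precharges=3
Acc 7: bank1 row0 -> MISS (open row0); precharges=4
Acc 8: bank1 row1 -> MISS (open row1); precharges=5
Acc 9: bank1 row0 -> MISS (open row0); precharges=6
Acc 10: bank2 row2 -> MISS (open row2); precharges=7
Acc 11: bank1 row0 -> HIT
Acc 12: bank2 row0 -> MISS (open row0); precharges=8
Acc 13: bank0 row3 -> MISS (open row3); precharges=8
Acc 14: bank2 row3 -> MISS (open row3); precharges=9

Answer: 9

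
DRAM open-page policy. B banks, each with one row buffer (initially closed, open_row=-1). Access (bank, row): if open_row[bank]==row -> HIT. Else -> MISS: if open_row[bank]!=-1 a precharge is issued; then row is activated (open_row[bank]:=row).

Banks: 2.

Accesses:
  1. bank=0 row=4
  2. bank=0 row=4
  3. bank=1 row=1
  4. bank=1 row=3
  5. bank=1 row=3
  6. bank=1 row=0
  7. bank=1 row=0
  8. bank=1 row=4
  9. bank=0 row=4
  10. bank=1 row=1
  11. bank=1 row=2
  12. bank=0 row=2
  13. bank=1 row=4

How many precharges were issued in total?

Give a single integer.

Answer: 7

Derivation:
Acc 1: bank0 row4 -> MISS (open row4); precharges=0
Acc 2: bank0 row4 -> HIT
Acc 3: bank1 row1 -> MISS (open row1); precharges=0
Acc 4: bank1 row3 -> MISS (open row3); precharges=1
Acc 5: bank1 row3 -> HIT
Acc 6: bank1 row0 -> MISS (open row0); precharges=2
Acc 7: bank1 row0 -> HIT
Acc 8: bank1 row4 -> MISS (open row4); precharges=3
Acc 9: bank0 row4 -> HIT
Acc 10: bank1 row1 -> MISS (open row1); precharges=4
Acc 11: bank1 row2 -> MISS (open row2); precharges=5
Acc 12: bank0 row2 -> MISS (open row2); precharges=6
Acc 13: bank1 row4 -> MISS (open row4); precharges=7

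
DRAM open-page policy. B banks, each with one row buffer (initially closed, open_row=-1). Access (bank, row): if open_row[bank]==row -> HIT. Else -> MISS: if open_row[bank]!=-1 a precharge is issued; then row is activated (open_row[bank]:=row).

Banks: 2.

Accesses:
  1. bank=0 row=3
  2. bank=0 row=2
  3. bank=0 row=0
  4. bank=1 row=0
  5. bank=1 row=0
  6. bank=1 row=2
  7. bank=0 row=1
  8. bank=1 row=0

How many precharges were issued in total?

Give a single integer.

Answer: 5

Derivation:
Acc 1: bank0 row3 -> MISS (open row3); precharges=0
Acc 2: bank0 row2 -> MISS (open row2); precharges=1
Acc 3: bank0 row0 -> MISS (open row0); precharges=2
Acc 4: bank1 row0 -> MISS (open row0); precharges=2
Acc 5: bank1 row0 -> HIT
Acc 6: bank1 row2 -> MISS (open row2); precharges=3
Acc 7: bank0 row1 -> MISS (open row1); precharges=4
Acc 8: bank1 row0 -> MISS (open row0); precharges=5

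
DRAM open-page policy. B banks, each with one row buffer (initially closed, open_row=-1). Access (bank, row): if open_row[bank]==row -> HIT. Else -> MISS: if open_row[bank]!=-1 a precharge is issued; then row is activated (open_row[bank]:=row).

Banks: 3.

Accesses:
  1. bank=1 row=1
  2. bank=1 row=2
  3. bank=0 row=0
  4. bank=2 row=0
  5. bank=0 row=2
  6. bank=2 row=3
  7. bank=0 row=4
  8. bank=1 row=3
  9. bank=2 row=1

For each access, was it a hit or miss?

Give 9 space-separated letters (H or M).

Answer: M M M M M M M M M

Derivation:
Acc 1: bank1 row1 -> MISS (open row1); precharges=0
Acc 2: bank1 row2 -> MISS (open row2); precharges=1
Acc 3: bank0 row0 -> MISS (open row0); precharges=1
Acc 4: bank2 row0 -> MISS (open row0); precharges=1
Acc 5: bank0 row2 -> MISS (open row2); precharges=2
Acc 6: bank2 row3 -> MISS (open row3); precharges=3
Acc 7: bank0 row4 -> MISS (open row4); precharges=4
Acc 8: bank1 row3 -> MISS (open row3); precharges=5
Acc 9: bank2 row1 -> MISS (open row1); precharges=6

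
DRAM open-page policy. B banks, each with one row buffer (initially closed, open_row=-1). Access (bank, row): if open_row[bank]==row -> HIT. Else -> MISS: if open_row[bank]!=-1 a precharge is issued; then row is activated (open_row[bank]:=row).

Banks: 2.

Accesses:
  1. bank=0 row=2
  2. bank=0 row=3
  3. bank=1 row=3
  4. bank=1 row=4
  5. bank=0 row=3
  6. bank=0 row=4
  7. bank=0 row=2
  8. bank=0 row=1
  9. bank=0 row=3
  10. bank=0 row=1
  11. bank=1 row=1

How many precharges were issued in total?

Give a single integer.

Answer: 8

Derivation:
Acc 1: bank0 row2 -> MISS (open row2); precharges=0
Acc 2: bank0 row3 -> MISS (open row3); precharges=1
Acc 3: bank1 row3 -> MISS (open row3); precharges=1
Acc 4: bank1 row4 -> MISS (open row4); precharges=2
Acc 5: bank0 row3 -> HIT
Acc 6: bank0 row4 -> MISS (open row4); precharges=3
Acc 7: bank0 row2 -> MISS (open row2); precharges=4
Acc 8: bank0 row1 -> MISS (open row1); precharges=5
Acc 9: bank0 row3 -> MISS (open row3); precharges=6
Acc 10: bank0 row1 -> MISS (open row1); precharges=7
Acc 11: bank1 row1 -> MISS (open row1); precharges=8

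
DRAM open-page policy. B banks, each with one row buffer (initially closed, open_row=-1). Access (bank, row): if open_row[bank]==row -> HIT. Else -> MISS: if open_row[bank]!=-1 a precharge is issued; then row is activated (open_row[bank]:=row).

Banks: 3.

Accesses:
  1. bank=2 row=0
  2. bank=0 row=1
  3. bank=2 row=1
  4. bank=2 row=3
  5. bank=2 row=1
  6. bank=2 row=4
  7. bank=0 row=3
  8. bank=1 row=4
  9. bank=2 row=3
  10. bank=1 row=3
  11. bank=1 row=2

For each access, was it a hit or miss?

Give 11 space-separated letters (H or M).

Answer: M M M M M M M M M M M

Derivation:
Acc 1: bank2 row0 -> MISS (open row0); precharges=0
Acc 2: bank0 row1 -> MISS (open row1); precharges=0
Acc 3: bank2 row1 -> MISS (open row1); precharges=1
Acc 4: bank2 row3 -> MISS (open row3); precharges=2
Acc 5: bank2 row1 -> MISS (open row1); precharges=3
Acc 6: bank2 row4 -> MISS (open row4); precharges=4
Acc 7: bank0 row3 -> MISS (open row3); precharges=5
Acc 8: bank1 row4 -> MISS (open row4); precharges=5
Acc 9: bank2 row3 -> MISS (open row3); precharges=6
Acc 10: bank1 row3 -> MISS (open row3); precharges=7
Acc 11: bank1 row2 -> MISS (open row2); precharges=8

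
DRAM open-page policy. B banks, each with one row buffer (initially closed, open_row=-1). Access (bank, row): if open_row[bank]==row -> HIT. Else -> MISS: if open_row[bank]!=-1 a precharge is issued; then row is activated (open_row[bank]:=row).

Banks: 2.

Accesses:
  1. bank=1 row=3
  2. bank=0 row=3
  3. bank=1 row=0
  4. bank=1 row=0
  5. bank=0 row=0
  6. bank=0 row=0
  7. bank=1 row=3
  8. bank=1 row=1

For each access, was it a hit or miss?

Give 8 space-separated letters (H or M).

Acc 1: bank1 row3 -> MISS (open row3); precharges=0
Acc 2: bank0 row3 -> MISS (open row3); precharges=0
Acc 3: bank1 row0 -> MISS (open row0); precharges=1
Acc 4: bank1 row0 -> HIT
Acc 5: bank0 row0 -> MISS (open row0); precharges=2
Acc 6: bank0 row0 -> HIT
Acc 7: bank1 row3 -> MISS (open row3); precharges=3
Acc 8: bank1 row1 -> MISS (open row1); precharges=4

Answer: M M M H M H M M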